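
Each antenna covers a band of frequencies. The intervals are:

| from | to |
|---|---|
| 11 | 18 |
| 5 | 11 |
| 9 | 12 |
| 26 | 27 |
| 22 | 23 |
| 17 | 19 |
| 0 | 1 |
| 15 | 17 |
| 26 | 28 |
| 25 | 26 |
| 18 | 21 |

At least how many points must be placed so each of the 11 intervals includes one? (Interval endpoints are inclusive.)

Process intervals by earliest right end; each time one isn't hit yet, stab at its right endpoint.
By right end: [0,1]  [5,11]  [9,12]  [15,17]  [11,18]  [17,19]  [18,21]  [22,23]  [25,26]  [26,27]  [26,28]
[0,1] uncovered → point at 1; [5,11] uncovered → point at 11; [15,17] uncovered → point at 17; [18,21] uncovered → point at 21; [22,23] uncovered → point at 23; [25,26] uncovered → point at 26.
Points: 1, 11, 17, 21, 23, 26 (6 total).

6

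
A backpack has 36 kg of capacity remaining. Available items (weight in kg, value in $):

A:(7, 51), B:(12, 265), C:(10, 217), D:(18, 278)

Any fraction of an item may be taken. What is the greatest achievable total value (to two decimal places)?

Ratios (sorted): B 22.08, C 21.70, D 15.44, A 7.29
take B (12 @ 265); take C (10 @ 217); take 14/18 of D → 216.22. Capacity used 36/36.
Total value = 698.22

698.22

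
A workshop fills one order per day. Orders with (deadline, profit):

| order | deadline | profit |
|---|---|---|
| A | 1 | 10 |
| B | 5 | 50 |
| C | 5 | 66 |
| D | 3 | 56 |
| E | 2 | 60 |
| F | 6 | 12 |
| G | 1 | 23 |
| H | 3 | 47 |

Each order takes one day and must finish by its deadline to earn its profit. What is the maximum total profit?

291

Sort by profit descending; place each in the latest free slot ≤ its deadline.
Profit order: C=66 E=60 D=56 B=50 H=47 G=23 F=12 A=10
Assign: C→slot 5, E→slot 2, D→slot 3, B→slot 4, H→slot 1, G skipped, F→slot 6, A skipped.
Slots: [1:H] [2:E] [3:D] [4:B] [5:C] [6:F]
Profit = 47 + 60 + 56 + 50 + 66 + 12 = 291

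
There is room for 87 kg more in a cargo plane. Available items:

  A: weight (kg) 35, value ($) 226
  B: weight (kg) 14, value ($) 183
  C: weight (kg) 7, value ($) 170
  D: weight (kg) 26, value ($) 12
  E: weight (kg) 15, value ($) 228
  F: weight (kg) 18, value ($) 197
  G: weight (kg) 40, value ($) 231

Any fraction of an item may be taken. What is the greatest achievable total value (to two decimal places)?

991.09

Greedy by value/weight ratio, highest first.
Order: C (170/7=24.29) > E (228/15=15.20) > B (183/14=13.07) > F (197/18=10.94) > A (226/35=6.46) > G (231/40=5.78) > D (12/26=0.46)
Fill: take C (7 @ 170) → take E (15 @ 228) → take B (14 @ 183) → take F (18 @ 197) → take 33/35 of A → 213.09; 87/87 used.
Total value = 991.09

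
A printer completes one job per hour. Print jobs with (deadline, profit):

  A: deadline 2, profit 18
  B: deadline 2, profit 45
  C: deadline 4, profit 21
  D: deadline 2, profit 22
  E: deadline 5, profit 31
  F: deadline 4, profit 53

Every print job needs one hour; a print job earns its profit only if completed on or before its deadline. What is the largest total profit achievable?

By profit: F(d4,53), B(d2,45), E(d5,31), D(d2,22), C(d4,21), A(d2,18)
F→slot 4; B→slot 2; E→slot 5; D→slot 1; C→slot 3; A skipped.
Profit = 22 + 45 + 21 + 53 + 31 = 172

172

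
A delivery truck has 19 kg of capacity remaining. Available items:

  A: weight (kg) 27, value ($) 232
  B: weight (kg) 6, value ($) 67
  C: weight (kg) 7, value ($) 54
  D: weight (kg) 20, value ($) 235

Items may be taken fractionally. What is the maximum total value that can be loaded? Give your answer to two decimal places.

223.25

Ratios (sorted): D 11.75, B 11.17, A 8.59, C 7.71
take 19/20 of D → 223.25. Capacity used 19/19.
Total value = 223.25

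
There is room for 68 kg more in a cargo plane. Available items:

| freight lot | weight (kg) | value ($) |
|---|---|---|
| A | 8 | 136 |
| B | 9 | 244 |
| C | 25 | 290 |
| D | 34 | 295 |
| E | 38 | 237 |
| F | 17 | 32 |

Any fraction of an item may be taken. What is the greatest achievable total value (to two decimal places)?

Order: B (244/9=27.11) > A (136/8=17.00) > C (290/25=11.60) > D (295/34=8.68) > E (237/38=6.24) > F (32/17=1.88)
Fill: take B (9 @ 244) → take A (8 @ 136) → take C (25 @ 290) → take 26/34 of D → 225.59; 68/68 used.
Total value = 895.59

895.59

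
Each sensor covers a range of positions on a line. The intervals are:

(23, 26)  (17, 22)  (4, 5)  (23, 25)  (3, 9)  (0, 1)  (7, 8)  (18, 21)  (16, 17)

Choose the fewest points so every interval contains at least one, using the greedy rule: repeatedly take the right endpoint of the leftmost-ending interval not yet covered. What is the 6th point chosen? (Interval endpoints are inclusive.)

By right end: [0,1]  [4,5]  [7,8]  [3,9]  [16,17]  [18,21]  [17,22]  [23,25]  [23,26]
[0,1] uncovered → point at 1; [4,5] uncovered → point at 5; [7,8] uncovered → point at 8; [16,17] uncovered → point at 17; [18,21] uncovered → point at 21; [23,25] uncovered → point at 25.
Points: 1, 5, 8, 17, 21, 25 (6 total).

25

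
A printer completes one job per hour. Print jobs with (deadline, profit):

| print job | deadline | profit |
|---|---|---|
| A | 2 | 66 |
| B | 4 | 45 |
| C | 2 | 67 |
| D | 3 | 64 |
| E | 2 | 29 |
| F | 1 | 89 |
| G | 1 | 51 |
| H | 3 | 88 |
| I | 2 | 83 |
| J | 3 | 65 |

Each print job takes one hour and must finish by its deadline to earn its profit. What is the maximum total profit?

305

Take jobs in profit order; each goes to the latest open slot no later than its deadline.
Profit order: F=89 H=88 I=83 C=67 A=66 J=65 D=64 G=51 B=45 E=29
Assign: F→slot 1, H→slot 3, I→slot 2, C skipped, A skipped, J skipped, D skipped, G skipped, B→slot 4, E skipped.
Slots: [1:F] [2:I] [3:H] [4:B]
Profit = 89 + 83 + 88 + 45 = 305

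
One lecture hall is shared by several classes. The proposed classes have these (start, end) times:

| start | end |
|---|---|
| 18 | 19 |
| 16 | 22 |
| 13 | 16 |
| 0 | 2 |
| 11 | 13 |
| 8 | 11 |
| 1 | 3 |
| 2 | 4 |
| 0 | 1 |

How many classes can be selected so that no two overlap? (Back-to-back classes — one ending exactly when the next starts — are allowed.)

Sorted by end: (0,1)  (0,2)  (1,3)  (2,4)  (8,11)  (11,13)  (13,16)  (18,19)  (16,22)
take (0,1); skip (0,2); take (1,3); skip (2,4); take (8,11); take (11,13); take (13,16); take (18,19).
Selected 6 classes.

6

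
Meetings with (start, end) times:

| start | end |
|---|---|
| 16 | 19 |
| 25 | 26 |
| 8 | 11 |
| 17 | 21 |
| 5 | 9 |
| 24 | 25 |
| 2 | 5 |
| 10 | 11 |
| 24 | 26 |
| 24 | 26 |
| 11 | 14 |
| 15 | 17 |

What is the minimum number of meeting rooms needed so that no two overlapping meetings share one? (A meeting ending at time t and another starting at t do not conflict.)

3

Count concurrent intervals with a sweep; the peak is the room count.
Events (time:±→running): 2:+→1 5:-→0 5:+→1 8:+→2 9:-→1 10:+→2 11:-→1 11:-→0 11:+→1 14:-→0 15:+→1 16:+→2 17:-→1 17:+→2 19:-→1 21:-→0 24:+→1 24:+→2 24:+→3 … peak 3.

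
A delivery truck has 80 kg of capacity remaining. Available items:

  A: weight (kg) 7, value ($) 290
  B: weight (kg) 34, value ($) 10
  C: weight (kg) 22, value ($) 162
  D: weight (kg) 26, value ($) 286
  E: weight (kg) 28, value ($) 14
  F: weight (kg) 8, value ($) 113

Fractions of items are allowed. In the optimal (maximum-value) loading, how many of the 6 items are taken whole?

Greedy by value/weight ratio, highest first.
Order: A (290/7=41.43) > F (113/8=14.12) > D (286/26=11.00) > C (162/22=7.36) > E (14/28=0.50) > B (10/34=0.29)
Fill: take A (7 @ 290) → take F (8 @ 113) → take D (26 @ 286) → take C (22 @ 162) → take 17/28 of E → 8.50; 80/80 used.
4 item(s) taken whole; one partial (take 17/28 of E).

4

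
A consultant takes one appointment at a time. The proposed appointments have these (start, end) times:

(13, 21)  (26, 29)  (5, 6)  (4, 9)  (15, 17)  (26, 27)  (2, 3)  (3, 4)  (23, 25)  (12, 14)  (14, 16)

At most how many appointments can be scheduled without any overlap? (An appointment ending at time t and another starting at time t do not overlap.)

By end time: (2,3), (3,4), (5,6), (4,9), (12,14), (14,16), (15,17), (13,21), (23,25), (26,27), (26,29).
Pick (2,3); next start ≥ 3 → (3,4); next start ≥ 4 → (5,6); next start ≥ 6 → (12,14); next start ≥ 14 → (14,16); next start ≥ 16 → (23,25); next start ≥ 25 → (26,27).
Selected 7 appointments.

7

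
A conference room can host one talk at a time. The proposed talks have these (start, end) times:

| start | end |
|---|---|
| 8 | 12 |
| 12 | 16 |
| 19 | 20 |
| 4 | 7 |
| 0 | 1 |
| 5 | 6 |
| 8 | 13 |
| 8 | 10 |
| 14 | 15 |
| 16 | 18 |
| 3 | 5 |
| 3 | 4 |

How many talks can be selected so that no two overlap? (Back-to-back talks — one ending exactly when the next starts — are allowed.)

Sort by end time and greedily take each interval whose start is ≥ the last chosen end.
By end time: (0,1), (3,4), (3,5), (5,6), (4,7), (8,10), (8,12), (8,13), (14,15), (12,16), (16,18), (19,20).
Pick (0,1); next start ≥ 1 → (3,4); next start ≥ 4 → (5,6); next start ≥ 6 → (8,10); next start ≥ 10 → (14,15); next start ≥ 15 → (16,18); next start ≥ 18 → (19,20).
Selected 7 talks.

7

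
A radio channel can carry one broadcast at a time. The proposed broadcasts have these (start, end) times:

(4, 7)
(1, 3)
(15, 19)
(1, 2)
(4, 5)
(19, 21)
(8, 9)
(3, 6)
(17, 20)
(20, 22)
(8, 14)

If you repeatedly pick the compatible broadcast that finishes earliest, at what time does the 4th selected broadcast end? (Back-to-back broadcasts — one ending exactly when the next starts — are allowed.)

19

Sort by end time and greedily take each interval whose start is ≥ the last chosen end.
By end time: (1,2), (1,3), (4,5), (3,6), (4,7), (8,9), (8,14), (15,19), (17,20), (19,21), (20,22).
Pick (1,2); next start ≥ 2 → (4,5); next start ≥ 5 → (8,9); next start ≥ 9 → (15,19); next start ≥ 19 → (19,21).
Selected: (1,2) (4,5) (8,9) (15,19) (19,21)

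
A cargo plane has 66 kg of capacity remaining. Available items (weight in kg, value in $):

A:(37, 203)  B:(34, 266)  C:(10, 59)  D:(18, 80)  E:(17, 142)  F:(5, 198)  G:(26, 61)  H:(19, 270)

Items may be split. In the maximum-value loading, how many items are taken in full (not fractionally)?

Sort by value per unit weight and fill in that order.
Ratios (sorted): F 39.60, H 14.21, E 8.35, B 7.82, C 5.90, A 5.49, D 4.44, G 2.35
take F (5 @ 198); take H (19 @ 270); take E (17 @ 142); take 25/34 of B → 195.59. Capacity used 66/66.
3 item(s) taken whole; one partial (take 25/34 of B).

3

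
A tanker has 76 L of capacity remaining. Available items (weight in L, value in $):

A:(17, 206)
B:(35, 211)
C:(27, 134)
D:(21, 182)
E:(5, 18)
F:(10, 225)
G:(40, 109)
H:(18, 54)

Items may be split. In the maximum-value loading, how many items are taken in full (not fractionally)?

3

Ratios (sorted): F 22.50, A 12.12, D 8.67, B 6.03, C 4.96, E 3.60, H 3.00, G 2.73
take F (10 @ 225); take A (17 @ 206); take D (21 @ 182); take 28/35 of B → 168.80. Capacity used 76/76.
3 item(s) taken whole; one partial (take 28/35 of B).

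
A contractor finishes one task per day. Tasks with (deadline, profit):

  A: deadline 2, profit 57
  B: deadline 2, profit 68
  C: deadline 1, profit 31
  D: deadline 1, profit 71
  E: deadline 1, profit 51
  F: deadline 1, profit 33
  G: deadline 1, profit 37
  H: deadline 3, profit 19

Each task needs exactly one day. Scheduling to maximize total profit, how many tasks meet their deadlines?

Take jobs in profit order; each goes to the latest open slot no later than its deadline.
By profit: D(d1,71), B(d2,68), A(d2,57), E(d1,51), G(d1,37), F(d1,33), C(d1,31), H(d3,19)
D→slot 1; B→slot 2; A skipped; E skipped; G skipped; F skipped; C skipped; H→slot 3.
3 of 8 scheduled.

3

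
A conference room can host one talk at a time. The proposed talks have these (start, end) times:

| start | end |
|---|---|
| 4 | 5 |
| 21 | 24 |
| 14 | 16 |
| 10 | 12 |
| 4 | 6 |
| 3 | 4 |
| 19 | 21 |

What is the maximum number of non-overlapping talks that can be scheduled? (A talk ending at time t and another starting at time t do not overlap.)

6

Sort by end time and greedily take each interval whose start is ≥ the last chosen end.
Sorted by end: (3,4)  (4,5)  (4,6)  (10,12)  (14,16)  (19,21)  (21,24)
take (3,4); take (4,5); take (10,12); take (14,16); take (19,21); take (21,24).
Selected 6 talks.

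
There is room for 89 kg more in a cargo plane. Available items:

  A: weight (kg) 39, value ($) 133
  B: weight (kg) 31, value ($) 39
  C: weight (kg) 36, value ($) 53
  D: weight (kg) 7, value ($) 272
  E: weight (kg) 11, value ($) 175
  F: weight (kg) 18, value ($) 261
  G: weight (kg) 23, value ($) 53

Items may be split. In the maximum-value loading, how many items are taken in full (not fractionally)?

Order: D (272/7=38.86) > E (175/11=15.91) > F (261/18=14.50) > A (133/39=3.41) > G (53/23=2.30) > C (53/36=1.47) > B (39/31=1.26)
Fill: take D (7 @ 272) → take E (11 @ 175) → take F (18 @ 261) → take A (39 @ 133) → take 14/23 of G → 32.26; 89/89 used.
4 item(s) taken whole; one partial (take 14/23 of G).

4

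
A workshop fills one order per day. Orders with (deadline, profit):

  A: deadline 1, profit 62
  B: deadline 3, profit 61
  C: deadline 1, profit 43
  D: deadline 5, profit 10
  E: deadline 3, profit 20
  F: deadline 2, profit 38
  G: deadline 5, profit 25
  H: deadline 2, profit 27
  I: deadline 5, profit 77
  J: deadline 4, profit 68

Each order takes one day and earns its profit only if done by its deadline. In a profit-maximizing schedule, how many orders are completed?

5

By profit: I(d5,77), J(d4,68), A(d1,62), B(d3,61), C(d1,43), F(d2,38), H(d2,27), G(d5,25), E(d3,20), D(d5,10)
I→slot 5; J→slot 4; A→slot 1; B→slot 3; C skipped; F→slot 2; H skipped; G skipped; E skipped; D skipped.
5 of 10 scheduled.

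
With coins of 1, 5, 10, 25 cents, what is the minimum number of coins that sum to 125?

5

Greedy: take as many of the largest coin as possible, then repeat with the remainder.
125 − 5×25→0
Total coins = 5 = 5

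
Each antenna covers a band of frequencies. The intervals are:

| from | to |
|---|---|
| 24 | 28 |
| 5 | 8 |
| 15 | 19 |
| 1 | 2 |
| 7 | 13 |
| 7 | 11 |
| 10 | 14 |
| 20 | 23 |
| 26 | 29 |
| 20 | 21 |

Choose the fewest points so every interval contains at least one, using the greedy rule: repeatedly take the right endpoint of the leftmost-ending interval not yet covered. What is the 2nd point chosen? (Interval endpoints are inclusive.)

Sort by right endpoint; whenever an interval is uncovered, place a point at its right end.
By right end: [1,2]  [5,8]  [7,11]  [7,13]  [10,14]  [15,19]  [20,21]  [20,23]  [24,28]  [26,29]
[1,2] uncovered → point at 2; [5,8] uncovered → point at 8; [10,14] uncovered → point at 14; [15,19] uncovered → point at 19; [20,21] uncovered → point at 21; [24,28] uncovered → point at 28.
Points: 2, 8, 14, 19, 21, 28 (6 total).

8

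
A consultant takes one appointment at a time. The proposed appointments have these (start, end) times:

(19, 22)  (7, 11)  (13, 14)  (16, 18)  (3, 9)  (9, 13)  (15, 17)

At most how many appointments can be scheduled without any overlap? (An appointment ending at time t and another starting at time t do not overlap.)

By end time: (3,9), (7,11), (9,13), (13,14), (15,17), (16,18), (19,22).
Pick (3,9); next start ≥ 9 → (9,13); next start ≥ 13 → (13,14); next start ≥ 14 → (15,17); next start ≥ 17 → (19,22).
Selected 5 appointments.

5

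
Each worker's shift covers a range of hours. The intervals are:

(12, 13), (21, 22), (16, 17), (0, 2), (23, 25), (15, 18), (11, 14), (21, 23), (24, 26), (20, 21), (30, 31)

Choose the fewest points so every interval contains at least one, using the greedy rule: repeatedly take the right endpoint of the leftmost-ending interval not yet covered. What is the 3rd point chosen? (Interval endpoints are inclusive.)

Sort by right endpoint; whenever an interval is uncovered, place a point at its right end.
By right end: [0,2]  [12,13]  [11,14]  [16,17]  [15,18]  [20,21]  [21,22]  [21,23]  [23,25]  [24,26]  [30,31]
[0,2] uncovered → point at 2; [12,13] uncovered → point at 13; [16,17] uncovered → point at 17; [20,21] uncovered → point at 21; [23,25] uncovered → point at 25; [30,31] uncovered → point at 31.
Points: 2, 13, 17, 21, 25, 31 (6 total).

17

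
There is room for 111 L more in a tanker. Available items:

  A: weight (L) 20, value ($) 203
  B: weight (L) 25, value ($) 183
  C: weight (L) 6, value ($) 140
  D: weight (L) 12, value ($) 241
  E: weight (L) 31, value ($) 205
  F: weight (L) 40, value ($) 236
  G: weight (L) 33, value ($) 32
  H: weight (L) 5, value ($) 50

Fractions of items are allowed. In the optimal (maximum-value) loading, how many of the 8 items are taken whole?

6

Order: C (140/6=23.33) > D (241/12=20.08) > A (203/20=10.15) > H (50/5=10.00) > B (183/25=7.32) > E (205/31=6.61) > F (236/40=5.90) > G (32/33=0.97)
Fill: take C (6 @ 140) → take D (12 @ 241) → take A (20 @ 203) → take H (5 @ 50) → take B (25 @ 183) → take E (31 @ 205) → take 12/40 of F → 70.80; 111/111 used.
6 item(s) taken whole; one partial (take 12/40 of F).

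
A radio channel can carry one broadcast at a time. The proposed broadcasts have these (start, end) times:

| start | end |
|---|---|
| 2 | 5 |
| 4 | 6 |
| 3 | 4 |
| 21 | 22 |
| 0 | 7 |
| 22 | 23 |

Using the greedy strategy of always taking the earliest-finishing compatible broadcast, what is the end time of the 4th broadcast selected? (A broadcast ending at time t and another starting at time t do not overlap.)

By end time: (3,4), (2,5), (4,6), (0,7), (21,22), (22,23).
Pick (3,4); next start ≥ 4 → (4,6); next start ≥ 6 → (21,22); next start ≥ 22 → (22,23).
Selected: (3,4) (4,6) (21,22) (22,23)

23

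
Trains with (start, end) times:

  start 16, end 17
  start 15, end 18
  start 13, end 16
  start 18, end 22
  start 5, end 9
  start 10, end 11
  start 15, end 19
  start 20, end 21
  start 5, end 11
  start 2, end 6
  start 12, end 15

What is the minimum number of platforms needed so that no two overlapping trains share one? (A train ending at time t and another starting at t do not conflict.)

starts: [2, 5, 5, 10, 12, 13, 15, 15, 16, 18, 20]
ends:   [6, 9, 11, 11, 15, 16, 17, 18, 19, 21, 22]
s2→1 s5→2 s5→3  — peak 3.

3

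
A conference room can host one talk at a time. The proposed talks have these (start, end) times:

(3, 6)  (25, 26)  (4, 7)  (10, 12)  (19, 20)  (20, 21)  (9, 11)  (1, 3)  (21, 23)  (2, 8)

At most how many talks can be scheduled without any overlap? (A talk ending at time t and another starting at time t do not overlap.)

7

Order by finish time; keep every interval that doesn't clash with the previous kept one.
By end time: (1,3), (3,6), (4,7), (2,8), (9,11), (10,12), (19,20), (20,21), (21,23), (25,26).
Pick (1,3); next start ≥ 3 → (3,6); next start ≥ 6 → (9,11); next start ≥ 11 → (19,20); next start ≥ 20 → (20,21); next start ≥ 21 → (21,23); next start ≥ 23 → (25,26).
Selected 7 talks.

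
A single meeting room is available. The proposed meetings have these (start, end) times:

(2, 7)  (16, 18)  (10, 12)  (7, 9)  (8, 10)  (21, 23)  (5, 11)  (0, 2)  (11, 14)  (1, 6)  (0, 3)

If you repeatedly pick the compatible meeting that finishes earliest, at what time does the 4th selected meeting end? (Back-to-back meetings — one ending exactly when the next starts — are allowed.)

Greedy by earliest finish: after sorting by end time, pick each interval compatible with the last pick.
Sorted by end: (0,2)  (0,3)  (1,6)  (2,7)  (7,9)  (8,10)  (5,11)  (10,12)  (11,14)  (16,18)  (21,23)
take (0,2); skip (0,3); skip (1,6); take (2,7); take (7,9); skip (8,10); take (10,12); take (16,18); take (21,23).
Selected: (0,2) (2,7) (7,9) (10,12) (16,18) (21,23)

12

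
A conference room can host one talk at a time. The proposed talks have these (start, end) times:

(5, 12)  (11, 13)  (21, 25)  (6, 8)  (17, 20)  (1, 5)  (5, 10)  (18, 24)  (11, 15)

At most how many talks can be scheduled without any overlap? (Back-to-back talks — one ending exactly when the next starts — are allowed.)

Sort by end time and greedily take each interval whose start is ≥ the last chosen end.
Sorted by end: (1,5)  (6,8)  (5,10)  (5,12)  (11,13)  (11,15)  (17,20)  (18,24)  (21,25)
take (1,5); take (6,8); take (11,13); take (17,20); take (21,25).
Selected 5 talks.

5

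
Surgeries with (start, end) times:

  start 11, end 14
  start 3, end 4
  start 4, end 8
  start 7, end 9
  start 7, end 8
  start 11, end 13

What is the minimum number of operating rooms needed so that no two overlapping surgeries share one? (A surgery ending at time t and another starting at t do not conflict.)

Count concurrent intervals with a sweep; the peak is the room count.
starts: [3, 4, 7, 7, 11, 11]
ends:   [4, 8, 8, 9, 13, 14]
s3→1 e4→0 s4→1 s7→2 s7→3  — peak 3.

3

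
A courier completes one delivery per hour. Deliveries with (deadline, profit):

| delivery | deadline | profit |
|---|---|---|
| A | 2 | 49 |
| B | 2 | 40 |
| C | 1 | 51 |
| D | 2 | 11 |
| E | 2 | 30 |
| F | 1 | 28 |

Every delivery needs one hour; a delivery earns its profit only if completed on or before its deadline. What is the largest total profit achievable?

Take jobs in profit order; each goes to the latest open slot no later than its deadline.
By profit: C(d1,51), A(d2,49), B(d2,40), E(d2,30), F(d1,28), D(d2,11)
C→slot 1; A→slot 2; B skipped; E skipped; F skipped; D skipped.
Profit = 51 + 49 = 100

100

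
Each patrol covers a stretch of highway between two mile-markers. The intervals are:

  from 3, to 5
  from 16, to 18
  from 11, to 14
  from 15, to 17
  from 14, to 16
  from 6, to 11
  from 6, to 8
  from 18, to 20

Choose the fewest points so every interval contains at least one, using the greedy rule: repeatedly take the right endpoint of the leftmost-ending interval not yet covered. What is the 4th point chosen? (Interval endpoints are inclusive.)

Process intervals by earliest right end; each time one isn't hit yet, stab at its right endpoint.
Sorted: [3,5] [6,8] [6,11] [11,14] [14,16] [15,17] [16,18] [18,20]
{[3,5]} hit by 5; {[6,8],[6,11]} hit by 8; {[11,14],[14,16]} hit by 14; {[15,17],[16,18]} hit by 17; {[18,20]} hit by 20.
Points: 5, 8, 14, 17, 20 (5 total).

17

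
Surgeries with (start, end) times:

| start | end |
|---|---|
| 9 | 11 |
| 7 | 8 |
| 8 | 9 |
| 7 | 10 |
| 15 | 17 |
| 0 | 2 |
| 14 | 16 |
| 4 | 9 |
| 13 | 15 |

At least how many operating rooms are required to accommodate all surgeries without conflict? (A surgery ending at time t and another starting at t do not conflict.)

Events (time:±→running): 0:+→1 2:-→0 4:+→1 7:+→2 7:+→3 … peak 3.

3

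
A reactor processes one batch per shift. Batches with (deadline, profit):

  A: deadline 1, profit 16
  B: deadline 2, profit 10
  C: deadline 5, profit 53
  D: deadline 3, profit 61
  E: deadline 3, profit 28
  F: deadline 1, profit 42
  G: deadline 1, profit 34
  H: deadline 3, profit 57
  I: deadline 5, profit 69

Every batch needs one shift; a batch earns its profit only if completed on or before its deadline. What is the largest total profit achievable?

Sort by profit descending; place each in the latest free slot ≤ its deadline.
By profit: I(d5,69), D(d3,61), H(d3,57), C(d5,53), F(d1,42), G(d1,34), E(d3,28), A(d1,16), B(d2,10)
I→slot 5; D→slot 3; H→slot 2; C→slot 4; F→slot 1; G skipped; E skipped; A skipped; B skipped.
Profit = 42 + 57 + 61 + 53 + 69 = 282

282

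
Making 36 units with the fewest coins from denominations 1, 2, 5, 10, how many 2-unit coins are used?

36 = 3×10 + 1×5 + 1×1
Count of 2: 0

0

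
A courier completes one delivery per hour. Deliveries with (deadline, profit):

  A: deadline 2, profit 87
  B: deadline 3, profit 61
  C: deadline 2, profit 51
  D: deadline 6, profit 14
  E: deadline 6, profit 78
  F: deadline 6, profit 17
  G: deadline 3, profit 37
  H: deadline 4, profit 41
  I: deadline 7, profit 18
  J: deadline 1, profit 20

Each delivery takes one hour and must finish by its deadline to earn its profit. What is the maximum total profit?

Sort by profit descending; place each in the latest free slot ≤ its deadline.
Profit order: A=87 E=78 B=61 C=51 H=41 G=37 J=20 I=18 F=17 D=14
Assign: A→slot 2, E→slot 6, B→slot 3, C→slot 1, H→slot 4, G skipped, J skipped, I→slot 7, F→slot 5, D skipped.
Slots: [1:C] [2:A] [3:B] [4:H] [5:F] [6:E] [7:I]
Profit = 51 + 87 + 61 + 41 + 17 + 78 + 18 = 353

353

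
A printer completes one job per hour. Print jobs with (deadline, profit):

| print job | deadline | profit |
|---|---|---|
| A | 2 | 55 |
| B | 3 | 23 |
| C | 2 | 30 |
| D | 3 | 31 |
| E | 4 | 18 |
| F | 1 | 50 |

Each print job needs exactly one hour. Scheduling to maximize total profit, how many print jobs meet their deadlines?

Take jobs in profit order; each goes to the latest open slot no later than its deadline.
Profit order: A=55 F=50 D=31 C=30 B=23 E=18
Assign: A→slot 2, F→slot 1, D→slot 3, C skipped, B skipped, E→slot 4.
Slots: [1:F] [2:A] [3:D] [4:E]
4 of 6 scheduled.

4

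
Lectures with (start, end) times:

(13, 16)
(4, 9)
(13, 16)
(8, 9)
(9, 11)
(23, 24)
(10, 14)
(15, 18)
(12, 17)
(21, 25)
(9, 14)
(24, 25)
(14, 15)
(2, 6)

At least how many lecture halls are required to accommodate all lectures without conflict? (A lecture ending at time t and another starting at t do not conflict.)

starts: [2, 4, 8, 9, 9, 10, 12, 13, 13, 14, 15, 21, 23, 24]
ends:   [6, 9, 9, 11, 14, 14, 15, 16, 16, 17, 18, 24, 25, 25]
s2→1 s4→2 e6→1 s8→2 e9→1 e9→0 s9→1 s9→2 s10→3 e11→2 s12→3 s13→4 s13→5  — peak 5.

5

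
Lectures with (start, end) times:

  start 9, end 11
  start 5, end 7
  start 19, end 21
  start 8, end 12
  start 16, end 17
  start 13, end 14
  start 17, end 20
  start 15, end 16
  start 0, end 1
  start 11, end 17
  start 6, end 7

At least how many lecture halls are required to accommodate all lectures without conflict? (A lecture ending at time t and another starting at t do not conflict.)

2

The answer is the maximum number of intervals overlapping at any instant.
Events (time:±→running): 0:+→1 1:-→0 5:+→1 6:+→2 … peak 2.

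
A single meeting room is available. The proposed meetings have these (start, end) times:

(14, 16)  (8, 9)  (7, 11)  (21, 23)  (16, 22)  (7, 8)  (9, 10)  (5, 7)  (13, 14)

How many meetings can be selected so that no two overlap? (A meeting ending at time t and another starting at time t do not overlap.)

7

Sort by end time and greedily take each interval whose start is ≥ the last chosen end.
By end time: (5,7), (7,8), (8,9), (9,10), (7,11), (13,14), (14,16), (16,22), (21,23).
Pick (5,7); next start ≥ 7 → (7,8); next start ≥ 8 → (8,9); next start ≥ 9 → (9,10); next start ≥ 10 → (13,14); next start ≥ 14 → (14,16); next start ≥ 16 → (16,22).
Selected 7 meetings.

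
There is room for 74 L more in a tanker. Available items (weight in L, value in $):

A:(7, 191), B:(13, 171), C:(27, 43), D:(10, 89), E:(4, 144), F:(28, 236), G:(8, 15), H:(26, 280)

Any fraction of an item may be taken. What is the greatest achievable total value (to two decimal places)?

Sort by value per unit weight and fill in that order.
Ratios (sorted): E 36.00, A 27.29, B 13.15, H 10.77, D 8.90, F 8.43, G 1.88, C 1.59
take E (4 @ 144); take A (7 @ 191); take B (13 @ 171); take H (26 @ 280); take D (10 @ 89); take 14/28 of F → 118.00. Capacity used 74/74.
Total value = 993.00

993.00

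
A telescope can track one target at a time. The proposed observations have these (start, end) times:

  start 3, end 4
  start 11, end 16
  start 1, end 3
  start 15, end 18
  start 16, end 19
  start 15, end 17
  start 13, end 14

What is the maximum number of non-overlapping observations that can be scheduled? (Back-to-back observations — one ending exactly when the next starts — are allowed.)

4

Greedy by earliest finish: after sorting by end time, pick each interval compatible with the last pick.
By end time: (1,3), (3,4), (13,14), (11,16), (15,17), (15,18), (16,19).
Pick (1,3); next start ≥ 3 → (3,4); next start ≥ 4 → (13,14); next start ≥ 14 → (15,17).
Selected 4 observations.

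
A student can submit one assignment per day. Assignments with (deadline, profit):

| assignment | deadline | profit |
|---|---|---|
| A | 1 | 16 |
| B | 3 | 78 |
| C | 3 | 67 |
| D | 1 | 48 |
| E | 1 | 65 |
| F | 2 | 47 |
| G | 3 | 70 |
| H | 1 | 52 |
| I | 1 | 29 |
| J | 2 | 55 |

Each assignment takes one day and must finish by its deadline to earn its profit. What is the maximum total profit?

215

Profit order: B=78 G=70 C=67 E=65 J=55 H=52 D=48 F=47 I=29 A=16
Assign: B→slot 3, G→slot 2, C→slot 1, E skipped, J skipped, H skipped, D skipped, F skipped, I skipped, A skipped.
Slots: [1:C] [2:G] [3:B]
Profit = 67 + 70 + 78 = 215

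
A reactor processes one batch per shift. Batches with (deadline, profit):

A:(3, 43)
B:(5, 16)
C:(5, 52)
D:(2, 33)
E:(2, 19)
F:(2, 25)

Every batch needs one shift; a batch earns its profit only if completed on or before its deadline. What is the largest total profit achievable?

Sort by profit descending; place each in the latest free slot ≤ its deadline.
By profit: C(d5,52), A(d3,43), D(d2,33), F(d2,25), E(d2,19), B(d5,16)
C→slot 5; A→slot 3; D→slot 2; F→slot 1; E skipped; B→slot 4.
Profit = 25 + 33 + 43 + 16 + 52 = 169

169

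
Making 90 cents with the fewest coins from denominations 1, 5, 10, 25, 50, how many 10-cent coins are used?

Use the largest denomination that fits, subtract, and repeat.
90 − 1×50→40 − 1×25→15 − 1×10→5 − 1×5→0
Count of 10: 1

1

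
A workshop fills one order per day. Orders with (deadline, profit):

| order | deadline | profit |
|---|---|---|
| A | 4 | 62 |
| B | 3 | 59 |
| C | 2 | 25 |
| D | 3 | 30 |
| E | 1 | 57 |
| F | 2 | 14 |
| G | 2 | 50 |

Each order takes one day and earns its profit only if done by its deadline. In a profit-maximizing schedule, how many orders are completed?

4

Take jobs in profit order; each goes to the latest open slot no later than its deadline.
By profit: A(d4,62), B(d3,59), E(d1,57), G(d2,50), D(d3,30), C(d2,25), F(d2,14)
A→slot 4; B→slot 3; E→slot 1; G→slot 2; D skipped; C skipped; F skipped.
4 of 7 scheduled.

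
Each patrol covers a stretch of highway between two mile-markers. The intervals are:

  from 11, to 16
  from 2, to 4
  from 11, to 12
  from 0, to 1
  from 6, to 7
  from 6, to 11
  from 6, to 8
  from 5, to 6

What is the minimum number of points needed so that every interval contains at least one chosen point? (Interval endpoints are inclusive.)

Sorted: [0,1] [2,4] [5,6] [6,7] [6,8] [6,11] [11,12] [11,16]
{[0,1]} hit by 1; {[2,4]} hit by 4; {[5,6],[6,7],[6,8],[6,11]} hit by 6; {[11,12],[11,16]} hit by 12.
Points: 1, 4, 6, 12 (4 total).

4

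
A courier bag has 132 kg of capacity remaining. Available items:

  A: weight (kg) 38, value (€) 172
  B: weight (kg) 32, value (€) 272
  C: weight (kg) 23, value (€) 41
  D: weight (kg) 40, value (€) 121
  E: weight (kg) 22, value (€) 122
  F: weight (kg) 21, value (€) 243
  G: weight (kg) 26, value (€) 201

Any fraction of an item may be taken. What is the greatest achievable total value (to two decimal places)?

978.32

Order: F (243/21=11.57) > B (272/32=8.50) > G (201/26=7.73) > E (122/22=5.55) > A (172/38=4.53) > D (121/40=3.02) > C (41/23=1.78)
Fill: take F (21 @ 243) → take B (32 @ 272) → take G (26 @ 201) → take E (22 @ 122) → take 31/38 of A → 140.32; 132/132 used.
Total value = 978.32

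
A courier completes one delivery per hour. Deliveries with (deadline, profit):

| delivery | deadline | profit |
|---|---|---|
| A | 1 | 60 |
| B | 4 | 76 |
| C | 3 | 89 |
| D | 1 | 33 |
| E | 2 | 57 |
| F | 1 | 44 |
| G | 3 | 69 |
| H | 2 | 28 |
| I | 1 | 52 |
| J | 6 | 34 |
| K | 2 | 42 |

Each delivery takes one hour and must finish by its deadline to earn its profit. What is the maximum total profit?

328

Take jobs in profit order; each goes to the latest open slot no later than its deadline.
By profit: C(d3,89), B(d4,76), G(d3,69), A(d1,60), E(d2,57), I(d1,52), F(d1,44), K(d2,42), J(d6,34), D(d1,33), H(d2,28)
C→slot 3; B→slot 4; G→slot 2; A→slot 1; E skipped; I skipped; F skipped; K skipped; J→slot 6; D skipped; H skipped.
Profit = 60 + 69 + 89 + 76 + 34 = 328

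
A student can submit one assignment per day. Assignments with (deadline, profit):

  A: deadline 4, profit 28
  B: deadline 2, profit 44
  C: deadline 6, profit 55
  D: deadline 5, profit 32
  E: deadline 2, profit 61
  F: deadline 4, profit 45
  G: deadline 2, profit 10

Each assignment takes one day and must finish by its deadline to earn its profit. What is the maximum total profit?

265

By profit: E(d2,61), C(d6,55), F(d4,45), B(d2,44), D(d5,32), A(d4,28), G(d2,10)
E→slot 2; C→slot 6; F→slot 4; B→slot 1; D→slot 5; A→slot 3; G skipped.
Profit = 44 + 61 + 28 + 45 + 32 + 55 = 265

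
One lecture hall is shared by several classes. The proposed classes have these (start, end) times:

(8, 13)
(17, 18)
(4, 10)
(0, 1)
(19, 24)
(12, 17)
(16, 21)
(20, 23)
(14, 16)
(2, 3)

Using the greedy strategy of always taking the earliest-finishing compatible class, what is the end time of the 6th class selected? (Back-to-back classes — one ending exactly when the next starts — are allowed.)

23

Greedy by earliest finish: after sorting by end time, pick each interval compatible with the last pick.
Sorted by end: (0,1)  (2,3)  (4,10)  (8,13)  (14,16)  (12,17)  (17,18)  (16,21)  (20,23)  (19,24)
take (0,1); take (2,3); take (4,10); take (14,16); skip (12,17); take (17,18); skip (16,21); take (20,23); skip (19,24).
Selected: (0,1) (2,3) (4,10) (14,16) (17,18) (20,23)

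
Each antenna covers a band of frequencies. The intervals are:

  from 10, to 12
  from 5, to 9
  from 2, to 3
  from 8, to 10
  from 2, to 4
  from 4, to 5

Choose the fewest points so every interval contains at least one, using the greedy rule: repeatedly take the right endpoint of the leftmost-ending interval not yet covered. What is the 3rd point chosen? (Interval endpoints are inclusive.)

Process intervals by earliest right end; each time one isn't hit yet, stab at its right endpoint.
Sorted: [2,3] [2,4] [4,5] [5,9] [8,10] [10,12]
{[2,3],[2,4]} hit by 3; {[4,5],[5,9]} hit by 5; {[8,10],[10,12]} hit by 10.
Points: 3, 5, 10 (3 total).

10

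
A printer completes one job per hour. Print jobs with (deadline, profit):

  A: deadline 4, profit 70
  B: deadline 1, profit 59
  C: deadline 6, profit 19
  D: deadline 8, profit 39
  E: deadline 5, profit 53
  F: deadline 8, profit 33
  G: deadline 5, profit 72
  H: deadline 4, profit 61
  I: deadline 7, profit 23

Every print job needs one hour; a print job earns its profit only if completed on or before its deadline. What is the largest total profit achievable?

410

Take jobs in profit order; each goes to the latest open slot no later than its deadline.
By profit: G(d5,72), A(d4,70), H(d4,61), B(d1,59), E(d5,53), D(d8,39), F(d8,33), I(d7,23), C(d6,19)
G→slot 5; A→slot 4; H→slot 3; B→slot 1; E→slot 2; D→slot 8; F→slot 7; I→slot 6; C skipped.
Profit = 59 + 53 + 61 + 70 + 72 + 23 + 33 + 39 = 410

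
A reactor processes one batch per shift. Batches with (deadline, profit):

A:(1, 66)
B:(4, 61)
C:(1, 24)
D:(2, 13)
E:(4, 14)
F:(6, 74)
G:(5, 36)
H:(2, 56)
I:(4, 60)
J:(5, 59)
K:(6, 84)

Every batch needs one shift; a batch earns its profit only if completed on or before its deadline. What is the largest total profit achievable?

404

Sort by profit descending; place each in the latest free slot ≤ its deadline.
By profit: K(d6,84), F(d6,74), A(d1,66), B(d4,61), I(d4,60), J(d5,59), H(d2,56), G(d5,36), C(d1,24), E(d4,14), D(d2,13)
K→slot 6; F→slot 5; A→slot 1; B→slot 4; I→slot 3; J→slot 2; H skipped; G skipped; C skipped; E skipped; D skipped.
Profit = 66 + 59 + 60 + 61 + 74 + 84 = 404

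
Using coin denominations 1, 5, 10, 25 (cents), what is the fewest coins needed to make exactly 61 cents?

Use the largest denomination that fits, subtract, and repeat.
61 = 2×25 + 1×10 + 1×1
Total coins = 2 + 1 + 1 = 4

4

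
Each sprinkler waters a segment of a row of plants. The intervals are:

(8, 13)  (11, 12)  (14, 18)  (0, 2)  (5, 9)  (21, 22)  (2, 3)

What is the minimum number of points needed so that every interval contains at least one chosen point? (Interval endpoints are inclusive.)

By right end: [0,2]  [2,3]  [5,9]  [11,12]  [8,13]  [14,18]  [21,22]
[0,2] uncovered → point at 2; [5,9] uncovered → point at 9; [11,12] uncovered → point at 12; [14,18] uncovered → point at 18; [21,22] uncovered → point at 22.
Points: 2, 9, 12, 18, 22 (5 total).

5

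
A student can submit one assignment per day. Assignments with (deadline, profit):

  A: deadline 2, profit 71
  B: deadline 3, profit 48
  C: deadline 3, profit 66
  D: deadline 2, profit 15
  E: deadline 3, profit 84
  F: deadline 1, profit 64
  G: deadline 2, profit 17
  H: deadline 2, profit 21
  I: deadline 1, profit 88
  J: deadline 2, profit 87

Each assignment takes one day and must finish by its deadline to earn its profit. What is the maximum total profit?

Profit order: I=88 J=87 E=84 A=71 C=66 F=64 B=48 H=21 G=17 D=15
Assign: I→slot 1, J→slot 2, E→slot 3, A skipped, C skipped, F skipped, B skipped, H skipped, G skipped, D skipped.
Slots: [1:I] [2:J] [3:E]
Profit = 88 + 87 + 84 = 259

259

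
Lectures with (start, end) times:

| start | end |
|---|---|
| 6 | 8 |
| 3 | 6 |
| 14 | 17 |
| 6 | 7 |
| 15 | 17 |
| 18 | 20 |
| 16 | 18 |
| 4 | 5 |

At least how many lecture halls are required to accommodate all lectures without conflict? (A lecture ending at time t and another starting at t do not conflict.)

Count concurrent intervals with a sweep; the peak is the room count.
Events (time:±→running): 3:+→1 4:+→2 5:-→1 6:-→0 6:+→1 6:+→2 7:-→1 8:-→0 14:+→1 15:+→2 16:+→3 … peak 3.

3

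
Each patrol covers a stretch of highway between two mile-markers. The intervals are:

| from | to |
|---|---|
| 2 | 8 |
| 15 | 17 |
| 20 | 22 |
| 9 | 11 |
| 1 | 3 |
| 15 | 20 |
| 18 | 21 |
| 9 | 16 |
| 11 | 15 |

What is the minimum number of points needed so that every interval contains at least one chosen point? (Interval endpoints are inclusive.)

4

Process intervals by earliest right end; each time one isn't hit yet, stab at its right endpoint.
By right end: [1,3]  [2,8]  [9,11]  [11,15]  [9,16]  [15,17]  [15,20]  [18,21]  [20,22]
[1,3] uncovered → point at 3; [9,11] uncovered → point at 11; [15,17] uncovered → point at 17; [18,21] uncovered → point at 21.
Points: 3, 11, 17, 21 (4 total).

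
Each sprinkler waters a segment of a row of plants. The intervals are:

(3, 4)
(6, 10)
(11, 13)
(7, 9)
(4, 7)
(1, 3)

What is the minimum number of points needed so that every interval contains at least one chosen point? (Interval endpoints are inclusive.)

Sort by right endpoint; whenever an interval is uncovered, place a point at its right end.
Sorted: [1,3] [3,4] [4,7] [7,9] [6,10] [11,13]
{[1,3],[3,4]} hit by 3; {[4,7],[7,9],[6,10]} hit by 7; {[11,13]} hit by 13.
Points: 3, 7, 13 (3 total).

3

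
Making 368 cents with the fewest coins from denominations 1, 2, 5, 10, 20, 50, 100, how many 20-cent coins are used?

0

368 = 3×100 + 1×50 + 1×10 + 1×5 + 1×2 + 1×1
Count of 20: 0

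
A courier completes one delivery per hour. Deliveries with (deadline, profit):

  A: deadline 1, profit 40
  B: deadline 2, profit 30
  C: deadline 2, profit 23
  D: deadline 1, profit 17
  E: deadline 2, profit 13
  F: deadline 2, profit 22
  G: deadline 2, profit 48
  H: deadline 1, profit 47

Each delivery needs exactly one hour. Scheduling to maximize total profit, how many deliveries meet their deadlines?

By profit: G(d2,48), H(d1,47), A(d1,40), B(d2,30), C(d2,23), F(d2,22), D(d1,17), E(d2,13)
G→slot 2; H→slot 1; A skipped; B skipped; C skipped; F skipped; D skipped; E skipped.
2 of 8 scheduled.

2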